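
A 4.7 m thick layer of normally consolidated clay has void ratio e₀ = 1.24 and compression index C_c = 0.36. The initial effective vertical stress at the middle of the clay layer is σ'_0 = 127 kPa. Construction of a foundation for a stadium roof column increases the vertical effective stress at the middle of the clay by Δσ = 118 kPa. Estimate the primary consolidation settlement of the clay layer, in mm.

Final effective stress: σ'_f = σ'_0 + Δσ = 127 + 118 = 245 kPa.
Normally consolidated clay, so the full stress increment lies on the virgin compression line:
S_c = C_c·H/(1+e₀)·log₁₀(σ'_f/σ'_0) = 0.36×4.7/(1+1.24)×log₁₀(245/127)
    = 0.75536 × 0.28536 = 0.2155 m

S_c ≈ 216 mm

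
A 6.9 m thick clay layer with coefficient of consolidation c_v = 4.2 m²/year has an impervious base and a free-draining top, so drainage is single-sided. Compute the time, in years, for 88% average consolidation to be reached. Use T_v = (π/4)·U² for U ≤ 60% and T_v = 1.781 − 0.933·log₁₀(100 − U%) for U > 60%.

t ≈ 8.78 years

Drainage path length: H_d = H = 6.9 m (single drainage).
U > 60%: T_v = 1.781 − 0.933·log₁₀(100 − 88) = 0.77412.
t = T_v·H_d²/c_v = 0.77412×6.9²/4.2 = 8.775 years.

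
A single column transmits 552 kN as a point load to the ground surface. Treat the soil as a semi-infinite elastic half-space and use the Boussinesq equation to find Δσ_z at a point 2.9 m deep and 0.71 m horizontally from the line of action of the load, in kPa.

Δσ_z ≈ 27.1 kPa

Boussinesq vertical stress below a point load on an elastic half-space:
Δσ_z = 3P/(2πz²) · [1 + (r/z)²]^(−5/2)
r/z = 0.71/2.9 = 0.24483; [1+(r/z)²]^(−5/2) = 0.86456.
Δσ_z = 3×552/(2π×2.9²) × 0.86456 = 31.339 × 0.86456 = 27.09 kPa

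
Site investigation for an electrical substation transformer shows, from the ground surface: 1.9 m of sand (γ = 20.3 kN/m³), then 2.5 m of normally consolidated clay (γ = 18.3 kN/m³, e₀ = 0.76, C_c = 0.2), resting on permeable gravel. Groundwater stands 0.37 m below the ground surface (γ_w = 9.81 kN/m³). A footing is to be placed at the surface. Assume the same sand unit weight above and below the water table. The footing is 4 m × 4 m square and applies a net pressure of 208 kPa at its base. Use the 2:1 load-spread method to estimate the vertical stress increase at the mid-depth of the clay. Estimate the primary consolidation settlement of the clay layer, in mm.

Mid-depth of clay below the ground surface: z = 1.9 + 2.5/2 = 3.15 m.
Total vertical stress at mid-clay: σ_v = 20.3×1.9 + 18.3×1.25 = 61.445 kPa.
Pore pressure: u = 9.81×(3.15 − 0.37) = 27.272 kPa.
Initial effective stress: σ'_0 = σ_v − u = 61.445 − 27.272 = 34.173 kPa.
Stress increase at mid-clay by the 2:1 spreading method:
Δσ = qBL/((B+z)(L+z)) = 208×4×4/((4+3.15)(4+3.15)) = 65.099 kPa
Final effective stress: σ'_f = σ'_0 + Δσ = 34.173 + 65.099 = 99.272 kPa.
Normally consolidated clay, so the full stress increment lies on the virgin compression line:
S_c = C_c·H/(1+e₀)·log₁₀(σ'_f/σ'_0) = 0.2×2.5/(1+0.76)×log₁₀(99.272/34.173)
    = 0.28409 × 0.46314 = 0.1316 m

S_c ≈ 132 mm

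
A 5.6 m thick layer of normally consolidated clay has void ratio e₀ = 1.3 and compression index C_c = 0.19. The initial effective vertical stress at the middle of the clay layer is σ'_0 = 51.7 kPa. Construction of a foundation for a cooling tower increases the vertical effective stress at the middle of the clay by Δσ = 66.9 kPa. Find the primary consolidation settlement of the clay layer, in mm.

Final effective stress: σ'_f = σ'_0 + Δσ = 51.7 + 66.9 = 118.6 kPa.
Normally consolidated clay, so the full stress increment lies on the virgin compression line:
S_c = C_c·H/(1+e₀)·log₁₀(σ'_f/σ'_0) = 0.19×5.6/(1+1.3)×log₁₀(118.6/51.7)
    = 0.46261 × 0.36059 = 0.1668 m

S_c ≈ 167 mm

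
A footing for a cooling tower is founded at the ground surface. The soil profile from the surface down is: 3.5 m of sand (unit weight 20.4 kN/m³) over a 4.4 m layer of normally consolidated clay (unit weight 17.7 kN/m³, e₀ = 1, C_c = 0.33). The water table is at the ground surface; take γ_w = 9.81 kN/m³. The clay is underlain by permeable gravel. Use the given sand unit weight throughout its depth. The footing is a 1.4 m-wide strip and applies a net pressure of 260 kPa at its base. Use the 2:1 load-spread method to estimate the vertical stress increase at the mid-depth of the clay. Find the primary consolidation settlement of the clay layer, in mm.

S_c ≈ 209 mm

Mid-depth of clay below the ground surface: z = 3.5 + 4.4/2 = 5.7 m.
Total vertical stress at mid-clay: σ_v = 20.4×3.5 + 17.7×2.2 = 110.34 kPa.
Pore pressure: u = 9.81×(5.7 − 0) = 55.917 kPa.
Initial effective stress: σ'_0 = σ_v − u = 110.34 − 55.917 = 54.423 kPa.
Stress increase at mid-clay by the 2:1 spreading method:
Δσ = qB/(B+z) = 260×1.4/(1.4+5.7) = 51.268 kPa
Final effective stress: σ'_f = σ'_0 + Δσ = 54.423 + 51.268 = 105.69 kPa.
Normally consolidated clay, so the full stress increment lies on the virgin compression line:
S_c = C_c·H/(1+e₀)·log₁₀(σ'_f/σ'_0) = 0.33×4.4/(1+1)×log₁₀(105.69/54.423)
    = 0.726 × 0.28825 = 0.2093 m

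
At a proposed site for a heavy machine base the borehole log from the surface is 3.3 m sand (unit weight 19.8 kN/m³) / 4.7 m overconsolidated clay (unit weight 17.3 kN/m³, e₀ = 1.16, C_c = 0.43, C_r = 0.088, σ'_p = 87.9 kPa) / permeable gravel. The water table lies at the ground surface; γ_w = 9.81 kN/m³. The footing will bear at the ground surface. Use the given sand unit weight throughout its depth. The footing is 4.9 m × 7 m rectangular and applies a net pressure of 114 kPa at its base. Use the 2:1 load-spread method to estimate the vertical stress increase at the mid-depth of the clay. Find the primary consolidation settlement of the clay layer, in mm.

S_c ≈ 38 mm

Mid-depth of clay below the ground surface: z = 3.3 + 4.7/2 = 5.65 m.
Total vertical stress at mid-clay: σ_v = 19.8×3.3 + 17.3×2.35 = 106 kPa.
Pore pressure: u = 9.81×(5.65 − 0) = 55.427 kPa.
Initial effective stress: σ'_0 = σ_v − u = 106 − 55.427 = 50.573 kPa.
Stress increase at mid-clay by the 2:1 spreading method:
Δσ = qBL/((B+z)(L+z)) = 114×4.9×7/((4.9+5.65)(7+5.65)) = 29.299 kPa
Final effective stress: σ'_f = 50.573 + 29.299 = 79.872 kPa.
σ'_f = 79.872 ≤ σ'_p = 87.9 kPa, so the clay remains overconsolidated and only the recompression index applies:
S_c = C_r·H/(1+e₀)·log₁₀(σ'_f/σ'_0) = 0.088×4.7/2.16×log₁₀(79.872/50.573)
    = 0.19148 × 0.19848 = 0.038 m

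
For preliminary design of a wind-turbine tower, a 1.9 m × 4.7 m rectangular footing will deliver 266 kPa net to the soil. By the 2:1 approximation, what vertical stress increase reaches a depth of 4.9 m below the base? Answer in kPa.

Δσ_z ≈ 36.4 kPa

By the 2:1 method the load spreads at 1 horizontal : 2 vertical, so at depth z the loaded area has grown by z in each plan dimension:
Δσ = qBL/((B+z)(L+z)) = 266×1.9×4.7/((1.9+4.9)(4.7+4.9)) = 36.388 kPa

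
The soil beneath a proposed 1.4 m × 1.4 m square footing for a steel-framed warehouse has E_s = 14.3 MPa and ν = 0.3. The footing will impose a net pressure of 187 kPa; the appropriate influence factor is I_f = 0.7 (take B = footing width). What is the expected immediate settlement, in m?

S_e ≈ 0.0117 m

Immediate (elastic) settlement: S_e = q·B·(1−ν²)/E_s · I_f.
E_s = 14.3 MPa = 14300 kPa.
S_e = 187 × 1.4 × (1 − 0.3²) / 14300 × 0.7
    = 187 × 1.4 × 0.91 / 14300 × 0.7
    = 0.01166 m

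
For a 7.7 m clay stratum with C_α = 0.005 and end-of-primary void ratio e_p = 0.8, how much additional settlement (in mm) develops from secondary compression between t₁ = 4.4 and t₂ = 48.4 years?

Secondary compression: S_s = C_α·H/(1+e_p)·log₁₀(t₂/t₁)
S_s = 0.005×7.7/(1+0.8)×log₁₀(48.4/4.4)
    = 0.02139 × 1.041 = 0.02227 m

S_s ≈ 22.3 mm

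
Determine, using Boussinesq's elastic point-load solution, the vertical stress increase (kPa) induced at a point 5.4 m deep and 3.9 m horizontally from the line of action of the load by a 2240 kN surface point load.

Δσ_z ≈ 12.8 kPa

Boussinesq vertical stress below a point load on an elastic half-space:
Δσ_z = 3P/(2πz²) · [1 + (r/z)²]^(−5/2)
r/z = 3.9/5.4 = 0.72222; [1+(r/z)²]^(−5/2) = 0.35014.
Δσ_z = 3×2240/(2π×5.4²) × 0.35014 = 36.678 × 0.35014 = 12.84 kPa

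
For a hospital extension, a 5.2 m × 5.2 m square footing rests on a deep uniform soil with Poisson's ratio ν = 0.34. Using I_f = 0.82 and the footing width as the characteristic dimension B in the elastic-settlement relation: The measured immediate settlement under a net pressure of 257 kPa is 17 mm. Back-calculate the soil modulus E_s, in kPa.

S_e = q·B·(1−ν²)/E_s · I_f  ⇒  E_s = q·B·(1−ν²)·I_f / S_e.
E_s = 257 × 5.2 × 0.8844 × 0.82 / 0.017 = 57010 kPa

E_s ≈ 57000 kPa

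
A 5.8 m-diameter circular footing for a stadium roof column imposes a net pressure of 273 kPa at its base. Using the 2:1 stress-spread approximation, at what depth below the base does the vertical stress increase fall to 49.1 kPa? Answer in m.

2:1 spreading — at depth z the loaded area has grown by z in each plan dimension:
qD²/(D+z)² = Δσ_z ⇒ z = D(√(q/Δσ_z) − 1) = 5.8×(√(273/49.1) − 1) = 7.876 m

z ≈ 7.88 m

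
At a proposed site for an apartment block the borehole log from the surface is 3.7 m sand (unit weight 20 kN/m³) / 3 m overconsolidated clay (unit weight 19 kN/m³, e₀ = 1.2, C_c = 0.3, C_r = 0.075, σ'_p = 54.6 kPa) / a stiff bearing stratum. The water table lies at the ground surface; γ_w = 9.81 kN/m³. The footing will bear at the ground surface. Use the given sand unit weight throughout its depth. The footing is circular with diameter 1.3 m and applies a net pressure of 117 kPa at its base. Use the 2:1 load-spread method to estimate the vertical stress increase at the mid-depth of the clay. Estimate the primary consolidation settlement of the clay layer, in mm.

Mid-depth of clay below the ground surface: z = 3.7 + 3/2 = 5.2 m.
Total vertical stress at mid-clay: σ_v = 20×3.7 + 19×1.5 = 102.5 kPa.
Pore pressure: u = 9.81×(5.2 − 0) = 51.012 kPa.
Initial effective stress: σ'_0 = σ_v − u = 102.5 − 51.012 = 51.488 kPa.
Stress increase at mid-clay by the 2:1 spreading method:
Δσ ≈ qD²/(D+z)² = 117×1.3²/(1.3+5.2)² = 4.68 kPa
Final effective stress: σ'_f = 51.488 + 4.68 = 56.168 kPa.
σ'_f = 56.168 > σ'_p = 54.6 kPa, so the stress path crosses the preconsolidation pressure — recompression up to σ'_p, then virgin compression beyond:
S_c = H/(1+e₀)·[C_r·log₁₀(σ'_p/σ'_0) + C_c·log₁₀(σ'_f/σ'_p)]
    = 3/2.2 × [0.075×log₁₀(54.6/51.488) + 0.3×log₁₀(56.168/54.6)]
    = 1.3636 × [0.0019115 + 0.0036889] = 0.007637 m

S_c ≈ 7.64 mm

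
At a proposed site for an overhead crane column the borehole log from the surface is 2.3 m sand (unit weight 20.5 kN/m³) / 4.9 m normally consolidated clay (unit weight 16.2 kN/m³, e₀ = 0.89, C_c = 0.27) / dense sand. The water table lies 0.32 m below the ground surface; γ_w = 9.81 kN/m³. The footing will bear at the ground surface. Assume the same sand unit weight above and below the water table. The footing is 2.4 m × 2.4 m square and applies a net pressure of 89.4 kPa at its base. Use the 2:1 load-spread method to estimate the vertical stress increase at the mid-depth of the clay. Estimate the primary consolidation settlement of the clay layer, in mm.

Mid-depth of clay below the ground surface: z = 2.3 + 4.9/2 = 4.75 m.
Total vertical stress at mid-clay: σ_v = 20.5×2.3 + 16.2×2.45 = 86.84 kPa.
Pore pressure: u = 9.81×(4.75 − 0.32) = 43.458 kPa.
Initial effective stress: σ'_0 = σ_v − u = 86.84 − 43.458 = 43.382 kPa.
Stress increase at mid-clay by the 2:1 spreading method:
Δσ = qBL/((B+z)(L+z)) = 89.4×2.4×2.4/((2.4+4.75)(2.4+4.75)) = 10.073 kPa
Final effective stress: σ'_f = σ'_0 + Δσ = 43.382 + 10.073 = 53.455 kPa.
Normally consolidated clay, so the full stress increment lies on the virgin compression line:
S_c = C_c·H/(1+e₀)·log₁₀(σ'_f/σ'_0) = 0.27×4.9/(1+0.89)×log₁₀(53.455/43.382)
    = 0.7 × 0.090679 = 0.06348 m

S_c ≈ 63.5 mm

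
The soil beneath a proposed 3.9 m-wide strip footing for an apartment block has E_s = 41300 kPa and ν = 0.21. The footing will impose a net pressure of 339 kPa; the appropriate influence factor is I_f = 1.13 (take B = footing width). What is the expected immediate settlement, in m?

Immediate (elastic) settlement: S_e = q·B·(1−ν²)/E_s · I_f.
S_e = 339 × 3.9 × (1 − 0.21²) / 41300 × 1.13
    = 339 × 3.9 × 0.9559 / 41300 × 1.13
    = 0.03458 m

S_e ≈ 0.0346 m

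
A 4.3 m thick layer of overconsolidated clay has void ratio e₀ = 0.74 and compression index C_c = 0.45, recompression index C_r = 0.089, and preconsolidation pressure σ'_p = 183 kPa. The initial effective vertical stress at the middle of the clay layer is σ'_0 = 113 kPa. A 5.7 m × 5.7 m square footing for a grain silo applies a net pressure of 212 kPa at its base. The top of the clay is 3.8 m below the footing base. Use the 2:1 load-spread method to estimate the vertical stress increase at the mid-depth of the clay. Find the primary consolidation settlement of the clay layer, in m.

Mid-depth of clay below the footing base: z = 3.8 + 4.3/2 = 5.95 m.
Stress increase at mid-clay by the 2:1 spreading method:
Δσ = qBL/((B+z)(L+z)) = 212×5.7×5.7/((5.7+5.95)(5.7+5.95)) = 50.75 kPa
Final effective stress: σ'_f = 113 + 50.75 = 163.75 kPa.
σ'_f = 163.75 ≤ σ'_p = 183 kPa, so the clay remains overconsolidated and only the recompression index applies:
S_c = C_r·H/(1+e₀)·log₁₀(σ'_f/σ'_0) = 0.089×4.3/1.74×log₁₀(163.75/113)
    = 0.21995 × 0.1611 = 0.03543 m

S_c ≈ 0.0354 m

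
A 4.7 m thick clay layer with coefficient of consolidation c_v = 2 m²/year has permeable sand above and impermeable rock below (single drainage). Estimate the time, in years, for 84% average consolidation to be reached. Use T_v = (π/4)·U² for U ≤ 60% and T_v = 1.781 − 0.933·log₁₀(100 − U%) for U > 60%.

t ≈ 7.26 years

Drainage path length: H_d = H = 4.7 m (single drainage).
U > 60%: T_v = 1.781 − 0.933·log₁₀(100 − 84) = 0.65756.
t = T_v·H_d²/c_v = 0.65756×4.7²/2 = 7.263 years.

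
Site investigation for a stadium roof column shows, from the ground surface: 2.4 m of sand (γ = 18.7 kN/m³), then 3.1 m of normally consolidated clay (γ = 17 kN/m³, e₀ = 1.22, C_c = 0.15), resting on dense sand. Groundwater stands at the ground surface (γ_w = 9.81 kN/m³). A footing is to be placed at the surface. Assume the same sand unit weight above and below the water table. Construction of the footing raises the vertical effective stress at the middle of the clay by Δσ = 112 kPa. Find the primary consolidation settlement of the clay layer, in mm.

S_c ≈ 136 mm

Mid-depth of clay below the ground surface: z = 2.4 + 3.1/2 = 3.95 m.
Total vertical stress at mid-clay: σ_v = 18.7×2.4 + 17×1.55 = 71.23 kPa.
Pore pressure: u = 9.81×(3.95 − 0) = 38.75 kPa.
Initial effective stress: σ'_0 = σ_v − u = 71.23 − 38.75 = 32.48 kPa.
Final effective stress: σ'_f = σ'_0 + Δσ = 32.48 + 112 = 144.48 kPa.
Normally consolidated clay, so the full stress increment lies on the virgin compression line:
S_c = C_c·H/(1+e₀)·log₁₀(σ'_f/σ'_0) = 0.15×3.1/(1+1.22)×log₁₀(144.48/32.48)
    = 0.20946 × 0.64819 = 0.1358 m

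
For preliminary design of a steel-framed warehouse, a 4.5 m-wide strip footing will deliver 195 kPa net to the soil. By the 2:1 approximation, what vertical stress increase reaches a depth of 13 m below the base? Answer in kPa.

Δσ_z ≈ 50.1 kPa

By the 2:1 method the load spreads at 1 horizontal : 2 vertical, so at depth z the loaded area has grown by z in each plan dimension:
Δσ = qB/(B+z) = 195×4.5/(4.5+13) = 50.143 kPa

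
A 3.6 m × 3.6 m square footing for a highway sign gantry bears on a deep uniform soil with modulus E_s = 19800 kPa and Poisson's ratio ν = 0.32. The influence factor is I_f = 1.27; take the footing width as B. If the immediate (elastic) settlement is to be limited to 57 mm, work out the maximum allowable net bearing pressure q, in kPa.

S_e = q·B·(1−ν²)/E_s · I_f  ⇒  q = S_e·E_s / (B·(1−ν²)·I_f).
q = 0.057 × 19800 / (3.6 × 0.8976 × 1.27) = 275 kPa

q ≈ 275 kPa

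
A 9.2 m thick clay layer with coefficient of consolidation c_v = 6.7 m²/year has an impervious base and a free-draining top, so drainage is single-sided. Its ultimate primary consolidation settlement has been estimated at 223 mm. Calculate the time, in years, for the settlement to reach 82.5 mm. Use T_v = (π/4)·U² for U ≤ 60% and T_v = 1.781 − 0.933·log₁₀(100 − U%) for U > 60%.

Drainage path length: H_d = H = 9.2 m (single drainage).
U = S(t)/S_ult = 82.5/223 = 0.37.
U ≤ 60%: T_v = (π/4)·U² = (π/4)×0.36996² = 0.10749.
t = T_v·H_d²/c_v = 0.10749×9.2²/6.7 = 1.358 years.

t ≈ 1.36 years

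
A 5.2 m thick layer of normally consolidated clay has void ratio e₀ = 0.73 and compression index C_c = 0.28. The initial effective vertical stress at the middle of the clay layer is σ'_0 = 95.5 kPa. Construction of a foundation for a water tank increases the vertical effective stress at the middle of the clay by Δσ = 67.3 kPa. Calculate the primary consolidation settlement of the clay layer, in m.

S_c ≈ 0.195 m

Final effective stress: σ'_f = σ'_0 + Δσ = 95.5 + 67.3 = 162.8 kPa.
Normally consolidated clay, so the full stress increment lies on the virgin compression line:
S_c = C_c·H/(1+e₀)·log₁₀(σ'_f/σ'_0) = 0.28×5.2/(1+0.73)×log₁₀(162.8/95.5)
    = 0.84162 × 0.23165 = 0.195 m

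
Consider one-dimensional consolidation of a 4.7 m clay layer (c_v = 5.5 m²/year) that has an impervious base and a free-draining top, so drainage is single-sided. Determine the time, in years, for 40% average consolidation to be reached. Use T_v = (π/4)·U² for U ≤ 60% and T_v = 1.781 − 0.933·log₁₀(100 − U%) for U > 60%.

t ≈ 0.505 years

Drainage path length: H_d = H = 4.7 m (single drainage).
U ≤ 60%: T_v = (π/4)·U² = (π/4)×0.4² = 0.12566.
t = T_v·H_d²/c_v = 0.12566×4.7²/5.5 = 0.5047 years.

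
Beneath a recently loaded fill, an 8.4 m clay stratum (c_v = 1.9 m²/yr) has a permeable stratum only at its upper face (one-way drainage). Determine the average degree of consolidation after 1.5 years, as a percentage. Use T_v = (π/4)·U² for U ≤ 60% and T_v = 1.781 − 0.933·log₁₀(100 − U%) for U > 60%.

Drainage path length: H_d = H = 8.4 m (single drainage).
T_v = c_v·t/H_d² = 1.9×1.5/8.4² = 0.040391.
T_v = 0.040391 corresponds to the U ≤ 60% branch:
U = √(4T_v/π) = 0.2268

U ≈ 22.7 %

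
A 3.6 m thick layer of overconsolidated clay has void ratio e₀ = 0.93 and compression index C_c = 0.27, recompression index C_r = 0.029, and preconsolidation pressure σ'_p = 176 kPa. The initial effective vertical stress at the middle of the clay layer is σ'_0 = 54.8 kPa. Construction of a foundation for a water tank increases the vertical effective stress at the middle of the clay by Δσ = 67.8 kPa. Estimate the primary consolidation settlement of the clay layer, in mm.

S_c ≈ 18.9 mm

Final effective stress: σ'_f = 54.8 + 67.8 = 122.6 kPa.
σ'_f = 122.6 ≤ σ'_p = 176 kPa, so the clay remains overconsolidated and only the recompression index applies:
S_c = C_r·H/(1+e₀)·log₁₀(σ'_f/σ'_0) = 0.029×3.6/1.93×log₁₀(122.6/54.8)
    = 0.054094 × 0.34971 = 0.01892 m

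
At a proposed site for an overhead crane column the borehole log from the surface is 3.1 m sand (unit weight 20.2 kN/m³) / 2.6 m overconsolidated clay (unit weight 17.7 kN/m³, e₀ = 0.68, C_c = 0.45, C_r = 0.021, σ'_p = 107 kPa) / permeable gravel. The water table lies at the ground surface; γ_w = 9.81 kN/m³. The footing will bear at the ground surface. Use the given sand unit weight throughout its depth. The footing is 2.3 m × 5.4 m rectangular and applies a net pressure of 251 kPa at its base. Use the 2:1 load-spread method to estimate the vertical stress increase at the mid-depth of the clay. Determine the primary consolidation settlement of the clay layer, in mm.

S_c ≈ 10.6 mm

Mid-depth of clay below the ground surface: z = 3.1 + 2.6/2 = 4.4 m.
Total vertical stress at mid-clay: σ_v = 20.2×3.1 + 17.7×1.3 = 85.63 kPa.
Pore pressure: u = 9.81×(4.4 − 0) = 43.164 kPa.
Initial effective stress: σ'_0 = σ_v − u = 85.63 − 43.164 = 42.466 kPa.
Stress increase at mid-clay by the 2:1 spreading method:
Δσ = qBL/((B+z)(L+z)) = 251×2.3×5.4/((2.3+4.4)(5.4+4.4)) = 47.478 kPa
Final effective stress: σ'_f = 42.466 + 47.478 = 89.944 kPa.
σ'_f = 89.944 ≤ σ'_p = 107 kPa, so the clay remains overconsolidated and only the recompression index applies:
S_c = C_r·H/(1+e₀)·log₁₀(σ'_f/σ'_0) = 0.021×2.6/1.68×log₁₀(89.944/42.466)
    = 0.0325 × 0.32593 = 0.01059 m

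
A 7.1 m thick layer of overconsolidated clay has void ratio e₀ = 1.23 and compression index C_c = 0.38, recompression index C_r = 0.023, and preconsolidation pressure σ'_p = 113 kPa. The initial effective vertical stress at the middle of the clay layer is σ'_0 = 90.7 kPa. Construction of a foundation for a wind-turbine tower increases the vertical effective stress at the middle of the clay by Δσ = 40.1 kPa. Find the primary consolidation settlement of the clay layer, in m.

S_c ≈ 0.0839 m

Final effective stress: σ'_f = 90.7 + 40.1 = 130.8 kPa.
σ'_f = 130.8 > σ'_p = 113 kPa, so the stress path crosses the preconsolidation pressure — recompression up to σ'_p, then virgin compression beyond:
S_c = H/(1+e₀)·[C_r·log₁₀(σ'_p/σ'_0) + C_c·log₁₀(σ'_f/σ'_p)]
    = 7.1/2.23 × [0.023×log₁₀(113/90.7) + 0.38×log₁₀(130.8/113)]
    = 3.1839 × [0.0021958 + 0.024141] = 0.08385 m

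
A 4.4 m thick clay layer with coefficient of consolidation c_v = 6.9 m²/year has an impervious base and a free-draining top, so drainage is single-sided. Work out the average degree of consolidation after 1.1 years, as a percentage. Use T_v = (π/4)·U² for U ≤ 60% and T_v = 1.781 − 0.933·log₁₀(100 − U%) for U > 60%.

Drainage path length: H_d = H = 4.4 m (single drainage).
T_v = c_v·t/H_d² = 6.9×1.1/4.4² = 0.39205.
T_v = 0.39205 corresponds to the U > 60% branch:
U = 1 − 10^((1.781 − T_v)/0.933)/100 = 0.6919

U ≈ 69.2 %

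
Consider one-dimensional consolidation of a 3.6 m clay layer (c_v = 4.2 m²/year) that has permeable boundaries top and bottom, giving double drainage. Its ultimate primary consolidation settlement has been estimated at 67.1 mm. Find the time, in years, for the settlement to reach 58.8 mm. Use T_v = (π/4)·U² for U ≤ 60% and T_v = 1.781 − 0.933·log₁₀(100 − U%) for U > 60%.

Drainage path length: H_d = H/2 = 1.8 m (double drainage).
U = S(t)/S_ult = 58.8/67.1 = 0.8763.
U > 60%: T_v = 1.781 − 0.933·log₁₀(100 − 87.63) = 0.76183.
t = T_v·H_d²/c_v = 0.76183×1.8²/4.2 = 0.5877 years.

t ≈ 0.588 years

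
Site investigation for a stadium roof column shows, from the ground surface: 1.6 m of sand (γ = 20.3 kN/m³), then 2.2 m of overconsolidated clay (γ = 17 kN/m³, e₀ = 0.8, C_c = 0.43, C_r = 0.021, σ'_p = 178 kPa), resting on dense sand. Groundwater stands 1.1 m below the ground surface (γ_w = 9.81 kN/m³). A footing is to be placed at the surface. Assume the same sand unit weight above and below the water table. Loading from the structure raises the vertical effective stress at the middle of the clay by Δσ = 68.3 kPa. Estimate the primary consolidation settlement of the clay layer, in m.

Mid-depth of clay below the ground surface: z = 1.6 + 2.2/2 = 2.7 m.
Total vertical stress at mid-clay: σ_v = 20.3×1.6 + 17×1.1 = 51.18 kPa.
Pore pressure: u = 9.81×(2.7 − 1.1) = 15.696 kPa.
Initial effective stress: σ'_0 = σ_v − u = 51.18 − 15.696 = 35.484 kPa.
Final effective stress: σ'_f = 35.484 + 68.3 = 103.78 kPa.
σ'_f = 103.78 ≤ σ'_p = 178 kPa, so the clay remains overconsolidated and only the recompression index applies:
S_c = C_r·H/(1+e₀)·log₁₀(σ'_f/σ'_0) = 0.021×2.2/1.8×log₁₀(103.78/35.484)
    = 0.025666 × 0.46608 = 0.01196 m

S_c ≈ 0.012 m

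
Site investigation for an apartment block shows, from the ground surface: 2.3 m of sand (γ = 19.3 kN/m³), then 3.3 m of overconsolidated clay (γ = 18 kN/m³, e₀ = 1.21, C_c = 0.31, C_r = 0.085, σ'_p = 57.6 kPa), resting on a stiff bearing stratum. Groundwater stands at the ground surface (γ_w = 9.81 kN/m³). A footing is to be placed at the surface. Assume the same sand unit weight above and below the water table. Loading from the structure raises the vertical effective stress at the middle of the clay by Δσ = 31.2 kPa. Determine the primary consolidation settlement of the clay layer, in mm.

Mid-depth of clay below the ground surface: z = 2.3 + 3.3/2 = 3.95 m.
Total vertical stress at mid-clay: σ_v = 19.3×2.3 + 18×1.65 = 74.09 kPa.
Pore pressure: u = 9.81×(3.95 − 0) = 38.75 kPa.
Initial effective stress: σ'_0 = σ_v − u = 74.09 − 38.75 = 35.34 kPa.
Final effective stress: σ'_f = 35.34 + 31.2 = 66.54 kPa.
σ'_f = 66.54 > σ'_p = 57.6 kPa, so the stress path crosses the preconsolidation pressure — recompression up to σ'_p, then virgin compression beyond:
S_c = H/(1+e₀)·[C_r·log₁₀(σ'_p/σ'_0) + C_c·log₁₀(σ'_f/σ'_p)]
    = 3.3/2.21 × [0.085×log₁₀(57.6/35.34) + 0.31×log₁₀(66.54/57.6)]
    = 1.4932 × [0.018033 + 0.019425] = 0.05593 m

S_c ≈ 55.9 mm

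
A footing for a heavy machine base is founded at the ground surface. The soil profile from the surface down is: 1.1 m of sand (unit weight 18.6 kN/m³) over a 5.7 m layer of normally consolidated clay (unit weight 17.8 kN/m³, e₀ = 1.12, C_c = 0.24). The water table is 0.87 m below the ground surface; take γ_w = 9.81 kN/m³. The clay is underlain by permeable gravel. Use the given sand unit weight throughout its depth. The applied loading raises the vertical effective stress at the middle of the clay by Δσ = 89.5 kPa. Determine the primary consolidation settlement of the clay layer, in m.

S_c ≈ 0.325 m

Mid-depth of clay below the ground surface: z = 1.1 + 5.7/2 = 3.95 m.
Total vertical stress at mid-clay: σ_v = 18.6×1.1 + 17.8×2.85 = 71.19 kPa.
Pore pressure: u = 9.81×(3.95 − 0.87) = 30.215 kPa.
Initial effective stress: σ'_0 = σ_v − u = 71.19 − 30.215 = 40.975 kPa.
Final effective stress: σ'_f = σ'_0 + Δσ = 40.975 + 89.5 = 130.47 kPa.
Normally consolidated clay, so the full stress increment lies on the virgin compression line:
S_c = C_c·H/(1+e₀)·log₁₀(σ'_f/σ'_0) = 0.24×5.7/(1+1.12)×log₁₀(130.47/40.975)
    = 0.64528 × 0.50299 = 0.3246 m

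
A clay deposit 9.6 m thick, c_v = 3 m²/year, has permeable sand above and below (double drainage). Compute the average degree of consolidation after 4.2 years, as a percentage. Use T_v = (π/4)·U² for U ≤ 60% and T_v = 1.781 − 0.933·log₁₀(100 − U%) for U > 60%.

U ≈ 79 %

Drainage path length: H_d = H/2 = 4.8 m (double drainage).
T_v = c_v·t/H_d² = 3×4.2/4.8² = 0.54688.
T_v = 0.54688 corresponds to the U > 60% branch:
U = 1 − 10^((1.781 − T_v)/0.933)/100 = 0.7897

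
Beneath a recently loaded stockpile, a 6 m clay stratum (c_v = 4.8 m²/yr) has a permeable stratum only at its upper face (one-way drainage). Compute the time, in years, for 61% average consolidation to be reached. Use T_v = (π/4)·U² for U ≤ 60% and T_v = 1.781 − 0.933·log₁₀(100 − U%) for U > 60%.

Drainage path length: H_d = H = 6 m (single drainage).
U > 60%: T_v = 1.781 − 0.933·log₁₀(100 − 61) = 0.29654.
t = T_v·H_d²/c_v = 0.29654×6²/4.8 = 2.224 years.

t ≈ 2.22 years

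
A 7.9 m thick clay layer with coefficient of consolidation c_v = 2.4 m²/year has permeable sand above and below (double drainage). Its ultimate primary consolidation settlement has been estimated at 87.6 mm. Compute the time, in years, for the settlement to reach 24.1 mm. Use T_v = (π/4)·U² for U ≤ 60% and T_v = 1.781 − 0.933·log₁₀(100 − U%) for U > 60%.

t ≈ 0.386 years

Drainage path length: H_d = H/2 = 3.95 m (double drainage).
U = S(t)/S_ult = 24.1/87.6 = 0.2751.
U ≤ 60%: T_v = (π/4)·U² = (π/4)×0.27511² = 0.059445.
t = T_v·H_d²/c_v = 0.059445×3.95²/2.4 = 0.3865 years.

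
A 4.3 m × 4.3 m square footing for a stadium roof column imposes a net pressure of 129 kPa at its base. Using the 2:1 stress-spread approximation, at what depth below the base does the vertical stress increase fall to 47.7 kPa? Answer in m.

z ≈ 2.77 m

2:1 spreading — at depth z the loaded area has grown by z in each plan dimension:
qB²/(B+z)² = Δσ_z ⇒ z = B(√(q/Δσ_z) − 1) = 4.3×(√(129/47.7) − 1) = 2.771 m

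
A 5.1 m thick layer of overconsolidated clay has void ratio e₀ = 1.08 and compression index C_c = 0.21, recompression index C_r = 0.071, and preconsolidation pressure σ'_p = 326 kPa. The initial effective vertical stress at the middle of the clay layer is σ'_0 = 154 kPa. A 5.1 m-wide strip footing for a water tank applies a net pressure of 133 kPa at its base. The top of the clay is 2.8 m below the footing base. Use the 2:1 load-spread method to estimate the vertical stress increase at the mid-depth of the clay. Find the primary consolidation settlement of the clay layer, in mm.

S_c ≈ 26.6 mm

Mid-depth of clay below the footing base: z = 2.8 + 5.1/2 = 5.35 m.
Stress increase at mid-clay by the 2:1 spreading method:
Δσ = qB/(B+z) = 133×5.1/(5.1+5.35) = 64.909 kPa
Final effective stress: σ'_f = 154 + 64.909 = 218.91 kPa.
σ'_f = 218.91 ≤ σ'_p = 326 kPa, so the clay remains overconsolidated and only the recompression index applies:
S_c = C_r·H/(1+e₀)·log₁₀(σ'_f/σ'_0) = 0.071×5.1/2.08×log₁₀(218.91/154)
    = 0.17408 × 0.15274 = 0.02659 m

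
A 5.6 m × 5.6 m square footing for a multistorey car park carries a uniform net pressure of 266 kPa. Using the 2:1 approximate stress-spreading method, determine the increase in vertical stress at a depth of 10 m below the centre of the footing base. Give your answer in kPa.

By the 2:1 method the load spreads at 1 horizontal : 2 vertical, so at depth z the loaded area has grown by z in each plan dimension:
Δσ = qBL/((B+z)(L+z)) = 266×5.6×5.6/((5.6+10)(5.6+10)) = 34.277 kPa

Δσ_z ≈ 34.3 kPa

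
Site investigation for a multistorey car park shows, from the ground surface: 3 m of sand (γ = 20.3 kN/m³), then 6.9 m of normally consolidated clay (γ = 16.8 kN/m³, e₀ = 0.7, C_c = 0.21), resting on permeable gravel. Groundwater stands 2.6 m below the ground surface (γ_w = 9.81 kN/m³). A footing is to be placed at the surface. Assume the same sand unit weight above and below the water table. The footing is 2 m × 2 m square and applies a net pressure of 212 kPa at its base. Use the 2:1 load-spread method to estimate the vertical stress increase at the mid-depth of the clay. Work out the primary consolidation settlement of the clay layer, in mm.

Mid-depth of clay below the ground surface: z = 3 + 6.9/2 = 6.45 m.
Total vertical stress at mid-clay: σ_v = 20.3×3 + 16.8×3.45 = 118.86 kPa.
Pore pressure: u = 9.81×(6.45 − 2.6) = 37.769 kPa.
Initial effective stress: σ'_0 = σ_v − u = 118.86 − 37.769 = 81.091 kPa.
Stress increase at mid-clay by the 2:1 spreading method:
Δσ = qBL/((B+z)(L+z)) = 212×2×2/((2+6.45)(2+6.45)) = 11.876 kPa
Final effective stress: σ'_f = σ'_0 + Δσ = 81.091 + 11.876 = 92.967 kPa.
Normally consolidated clay, so the full stress increment lies on the virgin compression line:
S_c = C_c·H/(1+e₀)·log₁₀(σ'_f/σ'_0) = 0.21×6.9/(1+0.7)×log₁₀(92.967/81.091)
    = 0.85235 × 0.059356 = 0.05059 m

S_c ≈ 50.6 mm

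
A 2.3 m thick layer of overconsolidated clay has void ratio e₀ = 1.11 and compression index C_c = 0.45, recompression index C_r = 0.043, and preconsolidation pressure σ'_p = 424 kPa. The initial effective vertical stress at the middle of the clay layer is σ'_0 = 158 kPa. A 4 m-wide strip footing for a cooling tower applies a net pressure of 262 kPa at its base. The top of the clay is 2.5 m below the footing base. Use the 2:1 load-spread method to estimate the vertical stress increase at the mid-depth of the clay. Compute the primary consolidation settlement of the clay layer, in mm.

Mid-depth of clay below the footing base: z = 2.5 + 2.3/2 = 3.65 m.
Stress increase at mid-clay by the 2:1 spreading method:
Δσ = qB/(B+z) = 262×4/(4+3.65) = 136.99 kPa
Final effective stress: σ'_f = 158 + 136.99 = 294.99 kPa.
σ'_f = 294.99 ≤ σ'_p = 424 kPa, so the clay remains overconsolidated and only the recompression index applies:
S_c = C_r·H/(1+e₀)·log₁₀(σ'_f/σ'_0) = 0.043×2.3/2.11×log₁₀(294.99/158)
    = 0.04687 × 0.27115 = 0.01271 m

S_c ≈ 12.7 mm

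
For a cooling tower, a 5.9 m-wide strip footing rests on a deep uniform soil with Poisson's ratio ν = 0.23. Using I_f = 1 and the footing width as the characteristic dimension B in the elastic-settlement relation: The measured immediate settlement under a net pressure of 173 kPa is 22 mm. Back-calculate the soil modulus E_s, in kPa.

S_e = q·B·(1−ν²)/E_s · I_f  ⇒  E_s = q·B·(1−ν²)·I_f / S_e.
E_s = 173 × 5.9 × 0.9471 × 1 / 0.022 = 43940 kPa

E_s ≈ 43900 kPa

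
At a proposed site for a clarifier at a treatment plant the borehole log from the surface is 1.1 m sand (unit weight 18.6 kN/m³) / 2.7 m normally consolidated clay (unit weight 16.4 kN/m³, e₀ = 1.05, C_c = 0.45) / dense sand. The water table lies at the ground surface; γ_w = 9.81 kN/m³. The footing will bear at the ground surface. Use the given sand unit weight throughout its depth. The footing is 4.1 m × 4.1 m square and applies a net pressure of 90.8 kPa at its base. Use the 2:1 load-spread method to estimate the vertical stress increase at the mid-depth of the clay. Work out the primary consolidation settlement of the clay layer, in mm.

S_c ≈ 276 mm

Mid-depth of clay below the ground surface: z = 1.1 + 2.7/2 = 2.45 m.
Total vertical stress at mid-clay: σ_v = 18.6×1.1 + 16.4×1.35 = 42.6 kPa.
Pore pressure: u = 9.81×(2.45 − 0) = 24.035 kPa.
Initial effective stress: σ'_0 = σ_v − u = 42.6 − 24.035 = 18.565 kPa.
Stress increase at mid-clay by the 2:1 spreading method:
Δσ = qBL/((B+z)(L+z)) = 90.8×4.1×4.1/((4.1+2.45)(4.1+2.45)) = 35.577 kPa
Final effective stress: σ'_f = σ'_0 + Δσ = 18.565 + 35.577 = 54.142 kPa.
Normally consolidated clay, so the full stress increment lies on the virgin compression line:
S_c = C_c·H/(1+e₀)·log₁₀(σ'_f/σ'_0) = 0.45×2.7/(1+1.05)×log₁₀(54.142/18.565)
    = 0.59268 × 0.46484 = 0.2755 m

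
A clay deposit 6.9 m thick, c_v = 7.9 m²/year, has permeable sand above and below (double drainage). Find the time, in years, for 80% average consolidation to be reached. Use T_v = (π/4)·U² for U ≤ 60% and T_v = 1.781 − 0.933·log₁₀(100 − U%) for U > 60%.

Drainage path length: H_d = H/2 = 3.45 m (double drainage).
U > 60%: T_v = 1.781 − 0.933·log₁₀(100 − 80) = 0.56714.
t = T_v·H_d²/c_v = 0.56714×3.45²/7.9 = 0.8545 years.

t ≈ 0.854 years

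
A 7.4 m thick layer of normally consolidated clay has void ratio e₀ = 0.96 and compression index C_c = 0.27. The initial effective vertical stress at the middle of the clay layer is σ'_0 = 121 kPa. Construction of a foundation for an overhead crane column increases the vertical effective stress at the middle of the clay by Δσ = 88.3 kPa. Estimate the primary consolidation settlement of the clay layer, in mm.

Final effective stress: σ'_f = σ'_0 + Δσ = 121 + 88.3 = 209.3 kPa.
Normally consolidated clay, so the full stress increment lies on the virgin compression line:
S_c = C_c·H/(1+e₀)·log₁₀(σ'_f/σ'_0) = 0.27×7.4/(1+0.96)×log₁₀(209.3/121)
    = 1.0194 × 0.23798 = 0.2426 m

S_c ≈ 243 mm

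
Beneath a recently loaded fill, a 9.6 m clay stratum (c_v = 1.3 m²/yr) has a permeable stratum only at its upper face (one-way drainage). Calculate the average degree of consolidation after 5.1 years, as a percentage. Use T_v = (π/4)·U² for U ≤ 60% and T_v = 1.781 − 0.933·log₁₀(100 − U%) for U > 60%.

Drainage path length: H_d = H = 9.6 m (single drainage).
T_v = c_v·t/H_d² = 1.3×5.1/9.6² = 0.07194.
T_v = 0.07194 corresponds to the U ≤ 60% branch:
U = √(4T_v/π) = 0.3026

U ≈ 30.3 %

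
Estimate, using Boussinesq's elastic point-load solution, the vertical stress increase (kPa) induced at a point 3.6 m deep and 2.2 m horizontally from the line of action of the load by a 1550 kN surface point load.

Boussinesq vertical stress below a point load on an elastic half-space:
Δσ_z = 3P/(2πz²) · [1 + (r/z)²]^(−5/2)
r/z = 2.2/3.6 = 0.61111; [1+(r/z)²]^(−5/2) = 0.45234.
Δσ_z = 3×1550/(2π×3.6²) × 0.45234 = 57.104 × 0.45234 = 25.83 kPa

Δσ_z ≈ 25.8 kPa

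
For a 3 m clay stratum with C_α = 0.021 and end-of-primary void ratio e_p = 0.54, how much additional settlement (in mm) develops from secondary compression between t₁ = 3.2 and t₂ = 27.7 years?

S_s ≈ 38.3 mm

Secondary compression: S_s = C_α·H/(1+e_p)·log₁₀(t₂/t₁)
S_s = 0.021×3/(1+0.54)×log₁₀(27.7/3.2)
    = 0.04091 × 0.9373 = 0.03835 m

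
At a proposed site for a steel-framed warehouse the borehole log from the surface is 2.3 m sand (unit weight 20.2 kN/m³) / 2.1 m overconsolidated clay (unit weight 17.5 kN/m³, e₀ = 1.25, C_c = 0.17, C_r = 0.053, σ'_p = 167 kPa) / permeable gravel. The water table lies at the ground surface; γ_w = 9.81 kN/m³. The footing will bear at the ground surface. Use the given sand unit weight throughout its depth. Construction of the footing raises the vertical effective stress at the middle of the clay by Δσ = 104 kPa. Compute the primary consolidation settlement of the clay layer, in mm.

Mid-depth of clay below the ground surface: z = 2.3 + 2.1/2 = 3.35 m.
Total vertical stress at mid-clay: σ_v = 20.2×2.3 + 17.5×1.05 = 64.835 kPa.
Pore pressure: u = 9.81×(3.35 − 0) = 32.864 kPa.
Initial effective stress: σ'_0 = σ_v − u = 64.835 − 32.864 = 31.971 kPa.
Final effective stress: σ'_f = 31.971 + 104 = 135.97 kPa.
σ'_f = 135.97 ≤ σ'_p = 167 kPa, so the clay remains overconsolidated and only the recompression index applies:
S_c = C_r·H/(1+e₀)·log₁₀(σ'_f/σ'_0) = 0.053×2.1/2.25×log₁₀(135.97/31.971)
    = 0.049466 × 0.62869 = 0.0311 m

S_c ≈ 31.1 mm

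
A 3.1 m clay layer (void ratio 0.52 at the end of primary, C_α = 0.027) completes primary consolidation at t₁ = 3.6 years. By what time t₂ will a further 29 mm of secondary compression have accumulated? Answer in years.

t₂ ≈ 12.1 years

S_s = C_α·H/(1+e_p)·log₁₀(t₂/t₁) ⇒ log₁₀(t₂/t₁) = S_s·(1+e_p)/(C_α·H).
log₁₀(t₂/t₁) = 0.029 × (1+0.52) / (0.027×3.1) = 0.5266
t₂ = t₁ × 10^0.5266 = 3.6 × 3.362 = 12.1 years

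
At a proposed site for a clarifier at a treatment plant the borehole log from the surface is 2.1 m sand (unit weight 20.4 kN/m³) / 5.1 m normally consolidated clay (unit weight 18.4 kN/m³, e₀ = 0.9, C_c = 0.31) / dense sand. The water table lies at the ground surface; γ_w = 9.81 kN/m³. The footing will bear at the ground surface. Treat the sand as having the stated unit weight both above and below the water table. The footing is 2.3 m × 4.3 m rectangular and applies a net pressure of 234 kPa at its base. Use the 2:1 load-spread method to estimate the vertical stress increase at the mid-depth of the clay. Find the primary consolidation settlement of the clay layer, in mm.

Mid-depth of clay below the ground surface: z = 2.1 + 5.1/2 = 4.65 m.
Total vertical stress at mid-clay: σ_v = 20.4×2.1 + 18.4×2.55 = 89.76 kPa.
Pore pressure: u = 9.81×(4.65 − 0) = 45.617 kPa.
Initial effective stress: σ'_0 = σ_v − u = 89.76 − 45.617 = 44.143 kPa.
Stress increase at mid-clay by the 2:1 spreading method:
Δσ = qBL/((B+z)(L+z)) = 234×2.3×4.3/((2.3+4.65)(4.3+4.65)) = 37.205 kPa
Final effective stress: σ'_f = σ'_0 + Δσ = 44.143 + 37.205 = 81.348 kPa.
Normally consolidated clay, so the full stress increment lies on the virgin compression line:
S_c = C_c·H/(1+e₀)·log₁₀(σ'_f/σ'_0) = 0.31×5.1/(1+0.9)×log₁₀(81.348/44.143)
    = 0.83211 × 0.26549 = 0.2209 m

S_c ≈ 221 mm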